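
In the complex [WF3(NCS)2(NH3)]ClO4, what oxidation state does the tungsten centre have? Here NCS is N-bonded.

1 perchlorate outside the brackets (-1 each) → the complex ion is 1+.
Ligand charges: 1×NH3 neutral; 3×F = -3; 2×NCS = -2; sum -5.
W + (-5) = 1+ ⇒ W is +6.

+6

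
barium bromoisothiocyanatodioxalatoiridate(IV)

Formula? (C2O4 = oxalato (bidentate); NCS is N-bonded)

Ligands: 1 bromo (Br, -1), 2 oxalato (C2O4, -2), 1 isothiocyanato (NCS, -1). Ligand charge sum = -6.
With Ir in oxidation state +4, the complex ion is [Ir...]^2−.
Charge balance with barium (+2) requires 1 complex ion per 1 barium.

Ba[IrBr(C2O4)2(NCS)]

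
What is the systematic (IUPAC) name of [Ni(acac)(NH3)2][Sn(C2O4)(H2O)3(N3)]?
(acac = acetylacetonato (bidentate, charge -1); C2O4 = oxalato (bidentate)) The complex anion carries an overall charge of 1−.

Both ions are complex: the cation is named first with the plain metal name, the anion second with the -ate form; each ion's ligands are alphabetised independently.
The complex anion is given as 1−; its ligand charges sum to -3, so Sn = +2.
A 1:1 salt means the cation carries the equal and opposite charge, 1+.
Cation: ligand charges sum to -1; for the ion to be 1+, Ni = +2.

(acetylacetonato)diamminenickel(II) triaquaazidooxalatostannate(II)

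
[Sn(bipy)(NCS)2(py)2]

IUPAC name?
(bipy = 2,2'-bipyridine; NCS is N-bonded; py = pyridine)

There is no counter-ion, so the complex is neutral overall.
Ligand charges: 1×2,2'-bipyridine (neutral), 2×isothiocyanato (-1 each), 2×pyridine (neutral); total -2. So Sn + (-2) = 0, giving Sn = +2.
Ligands are named alphabetically: bipyridine before isothiocyanato before pyridine.

(2,2'-bipyridine)diisothiocyanatobis(pyridine)tin(II)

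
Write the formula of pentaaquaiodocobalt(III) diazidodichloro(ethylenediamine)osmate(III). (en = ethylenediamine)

Cation [Co…]: ligand charges -1, Co(III) ⇒ ion charge 2+.
Anion [Os…]: ligand charges -4, Os(III) ⇒ ion charge 1−.

[Co(H2O)5I][OsCl2(en)(N3)2]2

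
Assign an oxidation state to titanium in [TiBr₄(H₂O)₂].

+4

No counter-ion: the bracketed complex is neutral.
Ligand charges: 2×H2O neutral; 4×Br = -4; sum -4.
Ti + (-4) = 0 ⇒ Ti is +4.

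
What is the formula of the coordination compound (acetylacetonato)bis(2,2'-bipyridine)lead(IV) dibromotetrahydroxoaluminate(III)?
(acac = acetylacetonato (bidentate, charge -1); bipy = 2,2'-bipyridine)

Cation [Pb…]: ligand charges -1, Pb(IV) ⇒ ion charge 3+.
Anion [Al…]: ligand charges -6, Al(III) ⇒ ion charge 3−.
One 3+ cation balances one 3− anion.

[Pb(acac)(bipy)2][AlBr2(OH)4]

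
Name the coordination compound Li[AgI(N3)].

The 1 lithium counter-ion carries a total charge of +1, so each complex ion is 1−.
Ligand charges: 1×iodo (-1 each), 1×azido (-1 each); total -2. So Ag + (-2) = 1−, giving Ag = +1.
Ligands are named alphabetically: azido before iodo.
The complex ion is anionic, so silver takes the -ate form argentate(I).

lithium azidoiodoargentate(I)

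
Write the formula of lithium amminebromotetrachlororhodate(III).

Ligands: 1 bromo (Br, -1), 1 ammine (NH3, neutral), 4 chloro (Cl, -1). Ligand charge sum = -5.
With Rh in oxidation state +3, the complex ion is [Rh...]^2−.
Charge balance with lithium (+1) requires 1 complex ion per 2 lithium.

Li2[RhBrCl4(NH3)]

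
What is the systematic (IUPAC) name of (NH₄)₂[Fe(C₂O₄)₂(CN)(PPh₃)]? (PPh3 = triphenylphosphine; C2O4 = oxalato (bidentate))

The 2 ammonium counter-ions carry a total charge of +2, so each complex ion is 2−.
Ligand charges: 1×triphenylphosphine (neutral), 2×oxalato (-2 each), 1×cyano (-1 each); total -5. So Fe + (-5) = 2−, giving Fe = +3.
Ligands are named alphabetically: cyano before oxalato before triphenylphosphine.
The complex ion is anionic, so iron takes the -ate form ferrate(III).

ammonium cyanodioxalato(triphenylphosphine)ferrate(III)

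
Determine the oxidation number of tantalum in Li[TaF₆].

1 lithium outside the brackets (+1 each) → the complex ion is 1−.
Ligand charges: 6×F = -6; sum -6.
Ta + (-6) = 1− ⇒ Ta is +5.

+5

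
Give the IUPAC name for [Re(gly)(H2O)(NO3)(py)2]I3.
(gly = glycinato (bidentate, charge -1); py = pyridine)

aqua(glycinato)nitratobis(pyridine)rhenium(V) iodide

The 3 iodide counter-ions carry a total charge of -3, so each complex ion is 3+.
Ligand charges: 1×glycinato (-1 each), 1×aqua (neutral), 1×nitrato (-1 each), 2×pyridine (neutral); total -2. So Re + (-2) = 3+, giving Re = +5.
Ligands are named alphabetically: aqua before glycinato before nitrato before pyridine.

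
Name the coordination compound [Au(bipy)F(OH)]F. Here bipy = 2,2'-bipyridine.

The 1 fluoride counter-ion carries a total charge of -1, so each complex ion is 1+.
Ligand charges: 1×hydroxo (-1 each), 1×fluoro (-1 each), 1×2,2'-bipyridine (neutral); total -2. So Au + (-2) = 1+, giving Au = +3.
Ligands are named alphabetically: bipyridine before fluoro before hydroxo.

(2,2'-bipyridine)fluorohydroxogold(III) fluoride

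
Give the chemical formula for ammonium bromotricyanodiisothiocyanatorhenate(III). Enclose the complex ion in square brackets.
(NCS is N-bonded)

(NH4)3[ReBr(CN)3(NCS)2]

Ligands: 2 isothiocyanato (NCS, -1), 3 cyano (CN, -1), 1 bromo (Br, -1). Ligand charge sum = -6.
With Re in oxidation state +3, the complex ion is [Re...]^3−.
Charge balance with ammonium (+1) requires 1 complex ion per 3 ammonium.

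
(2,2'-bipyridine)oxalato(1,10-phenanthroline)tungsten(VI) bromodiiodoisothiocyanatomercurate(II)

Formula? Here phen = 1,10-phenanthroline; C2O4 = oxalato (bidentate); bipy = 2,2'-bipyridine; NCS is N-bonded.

Cation [W…]: ligand charges -2, W(VI) ⇒ ion charge 4+.
Anion [Hg…]: ligand charges -4, Hg(II) ⇒ ion charge 2−.
One 4+ cation requires 2 of the 2− anion.

[W(bipy)(C2O4)(phen)][HgBrI2(NCS)]2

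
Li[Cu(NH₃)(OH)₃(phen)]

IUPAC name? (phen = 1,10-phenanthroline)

The 1 lithium counter-ion carries a total charge of +1, so each complex ion is 1−.
Ligand charges: 3×hydroxo (-1 each), 1×1,10-phenanthroline (neutral), 1×ammine (neutral); total -3. So Cu + (-3) = 1−, giving Cu = +2.
Ligands are named alphabetically: ammine before hydroxo before phenanthroline.
The complex ion is anionic, so copper takes the -ate form cuprate(II).

lithium amminetrihydroxo(1,10-phenanthroline)cuprate(II)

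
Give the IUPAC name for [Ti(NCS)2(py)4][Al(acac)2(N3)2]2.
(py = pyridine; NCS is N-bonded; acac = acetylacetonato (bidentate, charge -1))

Both ions are complex: the cation is named first with the plain metal name, the anion second with the -ate form; each ion's ligands are alphabetised independently.
Aluminium is always +3 in its complexes; the anion's ligand charges sum to -4, so the complex anion is 1−.
With 2 anions per cation, the cation must be 2×1 = 2+.
Cation: ligand charges sum to -2; for the ion to be 2+, Ti = +4.

diisothiocyanatotetrakis(pyridine)titanium(IV) bis(acetylacetonato)diazidoaluminate(III)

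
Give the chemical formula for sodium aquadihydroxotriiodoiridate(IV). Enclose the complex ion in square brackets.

Ligands: 2 hydroxo (OH, -1), 1 aqua (H2O, neutral), 3 iodo (I, -1). Ligand charge sum = -5.
Charge balance with sodium (+1) requires 1 complex ion per 1 sodium.

Na[Ir(H2O)I3(OH)2]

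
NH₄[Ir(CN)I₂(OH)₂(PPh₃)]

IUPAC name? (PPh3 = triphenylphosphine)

ammonium cyanodihydroxodiiodo(triphenylphosphine)iridate(IV)

The 1 ammonium counter-ion carries a total charge of +1, so each complex ion is 1−.
Ligand charges: 1×triphenylphosphine (neutral), 1×cyano (-1 each), 2×iodo (-1 each), 2×hydroxo (-1 each); total -5. So Ir + (-5) = 1−, giving Ir = +4.
Ligands are named alphabetically: cyano before hydroxo before iodo before triphenylphosphine.
The complex ion is anionic, so iridium takes the -ate form iridate(IV).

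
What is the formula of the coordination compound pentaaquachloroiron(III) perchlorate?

[FeCl(H2O)5](ClO4)2

Ligands: 5 aqua (H2O, neutral), 1 chloro (Cl, -1). Ligand charge sum = -1.
With Fe in oxidation state +3, the complex ion is [Fe...]^2+.
Charge balance with perchlorate (-1) requires 1 complex ion per 2 perchlorate.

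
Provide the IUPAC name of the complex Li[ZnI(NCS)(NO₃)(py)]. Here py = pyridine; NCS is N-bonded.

lithium iodoisothiocyanatonitrato(pyridine)zincate(II)

The 1 lithium counter-ion carries a total charge of +1, so each complex ion is 1−.
Ligand charges: 1×nitrato (-1 each), 1×pyridine (neutral), 1×isothiocyanato (-1 each), 1×iodo (-1 each); total -3. So Zn + (-3) = 1−, giving Zn = +2.
The complex ion is anionic, so zinc takes the -ate form zincate(II).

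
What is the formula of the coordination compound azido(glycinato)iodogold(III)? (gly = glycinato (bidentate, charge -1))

[Au(gly)I(N3)]

Ligands: 1 glycinato (gly, -1), 1 iodo (I, -1), 1 azido (N3, -1). Ligand charge sum = -3.
With Au in oxidation state +3, the complex ion is [Au...].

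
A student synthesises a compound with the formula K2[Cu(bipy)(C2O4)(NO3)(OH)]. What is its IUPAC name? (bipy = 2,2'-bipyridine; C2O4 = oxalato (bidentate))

The 2 potassium counter-ions carry a total charge of +2, so each complex ion is 2−.
Ligand charges: 1×hydroxo (-1 each), 1×2,2'-bipyridine (neutral), 1×nitrato (-1 each), 1×oxalato (-2 each); total -4. So Cu + (-4) = 2−, giving Cu = +2.
Ligands are named alphabetically: bipyridine before hydroxo before nitrato before oxalato.
The complex ion is anionic, so copper takes the -ate form cuprate(II).

potassium (2,2'-bipyridine)hydroxonitratooxalatocuprate(II)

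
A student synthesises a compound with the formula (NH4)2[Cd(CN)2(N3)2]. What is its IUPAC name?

The 2 ammonium counter-ions carry a total charge of +2, so each complex ion is 2−.
Ligand charges: 2×azido (-1 each), 2×cyano (-1 each); total -4. So Cd + (-4) = 2−, giving Cd = +2.
The complex ion is anionic, so cadmium takes the -ate form cadmate(II).

ammonium diazidodicyanocadmate(II)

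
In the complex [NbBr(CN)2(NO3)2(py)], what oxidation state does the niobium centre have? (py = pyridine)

+5

No counter-ion: the bracketed complex is neutral.
Ligand charges: 2×NO3 = -2; 1×Br = -1; 1×py neutral; 2×CN = -2; sum -5.
Nb + (-5) = 0 ⇒ Nb is +5.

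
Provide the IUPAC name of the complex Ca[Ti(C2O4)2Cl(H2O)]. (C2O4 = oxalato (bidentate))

calcium aquachlorodioxalatotitanate(III)

The 1 calcium counter-ion carries a total charge of +2, so each complex ion is 2−.
Ligand charges: 1×chloro (-1 each), 2×oxalato (-2 each), 1×aqua (neutral); total -5. So Ti + (-5) = 2−, giving Ti = +3.
The complex ion is anionic, so titanium takes the -ate form titanate(III).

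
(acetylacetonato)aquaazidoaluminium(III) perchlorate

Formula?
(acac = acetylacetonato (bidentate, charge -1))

Ligands: 1 aqua (H2O, neutral), 1 azido (N3, -1), 1 acetylacetonato (acac, -1). Ligand charge sum = -2.
With Al in oxidation state +3, the complex ion is [Al...]^1+.
Charge balance with perchlorate (-1) requires 1 complex ion per 1 perchlorate.

[Al(acac)(H2O)(N3)]ClO4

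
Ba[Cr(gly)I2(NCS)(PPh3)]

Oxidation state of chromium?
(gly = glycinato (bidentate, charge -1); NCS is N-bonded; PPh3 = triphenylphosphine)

+2

1 barium outside the brackets (+2 each) → the complex ion is 2−.
Ligand charges: 1×gly = -1; 1×NCS = -1; 2×I = -2; 1×PPh3 neutral; sum -4.
Cr + (-4) = 2− ⇒ Cr is +2.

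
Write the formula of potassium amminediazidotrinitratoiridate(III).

K2[Ir(N3)2(NH3)(NO3)3]

Ligands: 3 nitrato (NO3, -1), 2 azido (N3, -1), 1 ammine (NH3, neutral). Ligand charge sum = -5.
With Ir in oxidation state +3, the complex ion is [Ir...]^2−.
Charge balance with potassium (+1) requires 1 complex ion per 2 potassium.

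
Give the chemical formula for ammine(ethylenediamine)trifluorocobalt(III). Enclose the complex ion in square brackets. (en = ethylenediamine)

Ligands: 1 ethylenediamine (en, neutral), 3 fluoro (F, -1), 1 ammine (NH3, neutral). Ligand charge sum = -3.
With Co in oxidation state +3, the complex ion is [Co...].

[Co(en)F3(NH3)]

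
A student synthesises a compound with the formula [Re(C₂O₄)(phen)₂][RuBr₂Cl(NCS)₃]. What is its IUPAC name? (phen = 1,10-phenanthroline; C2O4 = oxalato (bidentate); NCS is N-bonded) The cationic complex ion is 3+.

oxalatobis(1,10-phenanthroline)rhenium(V) dibromochlorotriisothiocyanatoruthenate(III)

Both ions are complex: the cation is named first with the plain metal name, the anion second with the -ate form; each ion's ligands are alphabetised independently.
The complex cation is given as 3+; its ligand charges sum to -2, so Re = +5.
A 1:1 salt means the anion carries the equal and opposite charge, 3−.
Anion: ligand charges sum to -6; for the ion to be 3−, Ru = +3.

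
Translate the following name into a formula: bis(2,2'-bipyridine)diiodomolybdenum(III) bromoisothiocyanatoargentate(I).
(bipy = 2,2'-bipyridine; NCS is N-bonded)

[Mo(bipy)2I2][AgBr(NCS)]

Cation [Mo…]: ligand charges -2, Mo(III) ⇒ ion charge 1+.
Anion [Ag…]: ligand charges -2, Ag(I) ⇒ ion charge 1−.
One 1+ cation balances one 1− anion.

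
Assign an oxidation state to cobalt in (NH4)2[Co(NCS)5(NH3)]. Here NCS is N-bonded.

+3

2 ammonium outside the brackets (+1 each) → the complex ion is 2−.
Ligand charges: 5×NCS = -5; 1×NH3 neutral; sum -5.
Co + (-5) = 2− ⇒ Co is +3.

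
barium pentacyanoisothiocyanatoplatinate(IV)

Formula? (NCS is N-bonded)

Ligands: 5 cyano (CN, -1), 1 isothiocyanato (NCS, -1). Ligand charge sum = -6.
With Pt in oxidation state +4, the complex ion is [Pt...]^2−.
Charge balance with barium (+2) requires 1 complex ion per 1 barium.

Ba[Pt(CN)5(NCS)]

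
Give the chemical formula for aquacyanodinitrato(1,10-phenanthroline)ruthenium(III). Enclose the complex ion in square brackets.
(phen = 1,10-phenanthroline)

Ligands: 2 nitrato (NO3, -1), 1 cyano (CN, -1), 1 1,10-phenanthroline (phen, neutral), 1 aqua (H2O, neutral). Ligand charge sum = -3.
With Ru in oxidation state +3, the complex ion is [Ru...].

[Ru(CN)(H2O)(NO3)2(phen)]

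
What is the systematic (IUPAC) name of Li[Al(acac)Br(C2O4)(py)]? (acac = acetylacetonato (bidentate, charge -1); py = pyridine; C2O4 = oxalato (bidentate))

The 1 lithium counter-ion carries a total charge of +1, so each complex ion is 1−.
Ligand charges: 1×bromo (-1 each), 1×acetylacetonato (-1 each), 1×pyridine (neutral), 1×oxalato (-2 each); total -4. So Al + (-4) = 1−, giving Al = +3.
Ligands are named alphabetically: acetylacetonato before bromo before oxalato before pyridine.
The complex ion is anionic, so aluminium takes the -ate form aluminate(III).

lithium (acetylacetonato)bromooxalato(pyridine)aluminate(III)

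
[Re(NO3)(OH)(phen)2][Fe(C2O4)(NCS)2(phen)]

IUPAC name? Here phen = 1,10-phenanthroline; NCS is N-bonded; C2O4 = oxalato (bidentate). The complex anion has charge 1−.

The complex anion is given as 1−; its ligand charges sum to -4, so Fe = +3.
A 1:1 salt means the cation carries the equal and opposite charge, 1+.
Cation: ligand charges sum to -2; for the ion to be 1+, Re = +3.

hydroxonitratobis(1,10-phenanthroline)rhenium(III) diisothiocyanatooxalato(1,10-phenanthroline)ferrate(III)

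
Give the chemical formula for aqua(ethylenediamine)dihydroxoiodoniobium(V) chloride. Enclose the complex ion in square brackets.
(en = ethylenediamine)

[Nb(en)(H2O)I(OH)2]Cl2

Ligands: 1 ethylenediamine (en, neutral), 1 aqua (H2O, neutral), 1 iodo (I, -1), 2 hydroxo (OH, -1). Ligand charge sum = -3.
With Nb in oxidation state +5, the complex ion is [Nb...]^2+.
Charge balance with chloride (-1) requires 1 complex ion per 2 chloride.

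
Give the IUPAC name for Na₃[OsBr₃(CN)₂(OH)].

The 3 sodium counter-ions carry a total charge of +3, so each complex ion is 3−.
Ligand charges: 3×bromo (-1 each), 1×hydroxo (-1 each), 2×cyano (-1 each); total -6. So Os + (-6) = 3−, giving Os = +3.
Ligands are named alphabetically: bromo before cyano before hydroxo.
The complex ion is anionic, so osmium takes the -ate form osmate(III).

sodium tribromodicyanohydroxoosmate(III)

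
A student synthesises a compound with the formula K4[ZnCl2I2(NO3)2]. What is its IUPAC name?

potassium dichlorodiiododinitratozincate(II)

The 4 potassium counter-ions carry a total charge of +4, so each complex ion is 4−.
Ligand charges: 2×iodo (-1 each), 2×chloro (-1 each), 2×nitrato (-1 each); total -6. So Zn + (-6) = 4−, giving Zn = +2.
The complex ion is anionic, so zinc takes the -ate form zincate(II).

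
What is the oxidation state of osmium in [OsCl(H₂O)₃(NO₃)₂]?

+3

No counter-ion: the bracketed complex is neutral.
Ligand charges: 3×H2O neutral; 1×Cl = -1; 2×NO3 = -2; sum -3.
Os + (-3) = 0 ⇒ Os is +3.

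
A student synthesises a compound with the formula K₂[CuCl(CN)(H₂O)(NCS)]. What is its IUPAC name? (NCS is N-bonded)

The 2 potassium counter-ions carry a total charge of +2, so each complex ion is 2−.
Ligand charges: 1×isothiocyanato (-1 each), 1×aqua (neutral), 1×cyano (-1 each), 1×chloro (-1 each); total -3. So Cu + (-3) = 2−, giving Cu = +1.
Ligands are named alphabetically: aqua before chloro before cyano before isothiocyanato.
The complex ion is anionic, so copper takes the -ate form cuprate(I).

potassium aquachlorocyanoisothiocyanatocuprate(I)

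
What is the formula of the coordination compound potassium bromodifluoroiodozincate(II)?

K2[ZnBrF2I]

Ligands: 1 iodo (I, -1), 1 bromo (Br, -1), 2 fluoro (F, -1). Ligand charge sum = -4.
With Zn in oxidation state +2, the complex ion is [Zn...]^2−.
Charge balance with potassium (+1) requires 1 complex ion per 2 potassium.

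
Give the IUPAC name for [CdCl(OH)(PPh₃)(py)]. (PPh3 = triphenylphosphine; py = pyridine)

There is no counter-ion, so the complex is neutral overall.
Ligand charges: 1×hydroxo (-1 each), 1×triphenylphosphine (neutral), 1×chloro (-1 each), 1×pyridine (neutral); total -2. So Cd + (-2) = 0, giving Cd = +2.
Ligands are named alphabetically: chloro before hydroxo before pyridine before triphenylphosphine.

chlorohydroxo(pyridine)(triphenylphosphine)cadmium(II)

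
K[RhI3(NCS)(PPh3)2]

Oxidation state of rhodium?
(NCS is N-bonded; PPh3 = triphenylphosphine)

1 potassium outside the brackets (+1 each) → the complex ion is 1−.
Ligand charges: 3×I = -3; 1×NCS = -1; 2×PPh3 neutral; sum -4.
Rh + (-4) = 1− ⇒ Rh is +3.

+3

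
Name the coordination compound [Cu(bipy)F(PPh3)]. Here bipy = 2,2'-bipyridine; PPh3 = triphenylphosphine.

There is no counter-ion, so the complex is neutral overall.
Ligand charges: 1×2,2'-bipyridine (neutral), 1×triphenylphosphine (neutral), 1×fluoro (-1 each); total -1. So Cu + (-1) = 0, giving Cu = +1.
Ligands are named alphabetically: bipyridine before fluoro before triphenylphosphine.

(2,2'-bipyridine)fluoro(triphenylphosphine)copper(I)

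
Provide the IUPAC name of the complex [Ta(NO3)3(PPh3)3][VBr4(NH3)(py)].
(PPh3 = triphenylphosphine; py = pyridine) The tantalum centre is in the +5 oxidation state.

Ta is given as +5; the cation's ligand charges sum to -3, so the complex cation is 2+.
A 1:1 salt means the anion carries the equal and opposite charge, 2−.
Anion: ligand charges sum to -4; for the ion to be 2−, V = +2.

trinitratotris(triphenylphosphine)tantalum(V) amminetetrabromo(pyridine)vanadate(II)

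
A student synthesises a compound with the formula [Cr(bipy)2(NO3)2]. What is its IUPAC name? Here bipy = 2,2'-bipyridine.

There is no counter-ion, so the complex is neutral overall.
Ligand charges: 2×2,2'-bipyridine (neutral), 2×nitrato (-1 each); total -2. So Cr + (-2) = 0, giving Cr = +2.
Ligands are named alphabetically: bipyridine before nitrato.

bis(2,2'-bipyridine)dinitratochromium(II)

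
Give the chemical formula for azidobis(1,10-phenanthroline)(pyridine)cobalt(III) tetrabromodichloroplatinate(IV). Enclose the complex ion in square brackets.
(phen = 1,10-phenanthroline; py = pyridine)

[Co(N3)(phen)2(py)][PtBr4Cl2]

Cation [Co…]: ligand charges -1, Co(III) ⇒ ion charge 2+.
Anion [Pt…]: ligand charges -6, Pt(IV) ⇒ ion charge 2−.
One 2+ cation balances one 2− anion.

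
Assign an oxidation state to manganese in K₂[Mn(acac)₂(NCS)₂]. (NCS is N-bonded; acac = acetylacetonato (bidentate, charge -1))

+2

2 potassium outside the brackets (+1 each) → the complex ion is 2−.
Ligand charges: 2×NCS = -2; 2×acac = -2; sum -4.
Mn + (-4) = 2− ⇒ Mn is +2.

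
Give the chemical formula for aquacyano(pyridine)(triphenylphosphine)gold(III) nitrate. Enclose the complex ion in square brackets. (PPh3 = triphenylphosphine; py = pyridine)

[Au(CN)(H2O)(PPh3)(py)](NO3)2

Ligands: 1 triphenylphosphine (PPh3, neutral), 1 aqua (H2O, neutral), 1 cyano (CN, -1), 1 pyridine (py, neutral). Ligand charge sum = -1.
With Au in oxidation state +3, the complex ion is [Au...]^2+.
Charge balance with nitrate (-1) requires 1 complex ion per 2 nitrate.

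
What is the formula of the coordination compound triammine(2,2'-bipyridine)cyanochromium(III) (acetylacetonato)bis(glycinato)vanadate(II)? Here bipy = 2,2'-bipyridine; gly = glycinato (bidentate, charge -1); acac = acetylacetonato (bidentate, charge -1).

Cation [Cr…]: ligand charges -1, Cr(III) ⇒ ion charge 2+.
Anion [V…]: ligand charges -3, V(II) ⇒ ion charge 1−.
One 2+ cation requires 2 of the 1− anion.

[Cr(bipy)(CN)(NH3)3][V(acac)(gly)2]2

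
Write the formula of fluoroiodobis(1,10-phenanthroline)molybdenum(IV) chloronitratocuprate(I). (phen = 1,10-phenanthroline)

[MoFI(phen)2][CuCl(NO3)]2

Cation [Mo…]: ligand charges -2, Mo(IV) ⇒ ion charge 2+.
Anion [Cu…]: ligand charges -2, Cu(I) ⇒ ion charge 1−.
One 2+ cation requires 2 of the 1− anion.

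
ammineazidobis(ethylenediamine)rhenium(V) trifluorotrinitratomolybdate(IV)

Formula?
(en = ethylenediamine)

[Re(en)2(N3)(NH3)][MoF3(NO3)3]2

Cation [Re…]: ligand charges -1, Re(V) ⇒ ion charge 4+.
Anion [Mo…]: ligand charges -6, Mo(IV) ⇒ ion charge 2−.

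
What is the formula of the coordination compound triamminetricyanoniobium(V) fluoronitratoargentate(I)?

Cation [Nb…]: ligand charges -3, Nb(V) ⇒ ion charge 2+.
Anion [Ag…]: ligand charges -2, Ag(I) ⇒ ion charge 1−.
One 2+ cation requires 2 of the 1− anion.

[Nb(CN)3(NH3)3][AgF(NO3)]2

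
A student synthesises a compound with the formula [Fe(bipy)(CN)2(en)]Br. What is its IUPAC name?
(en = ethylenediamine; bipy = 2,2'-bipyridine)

(2,2'-bipyridine)dicyano(ethylenediamine)iron(III) bromide

The 1 bromide counter-ion carries a total charge of -1, so each complex ion is 1+.
Ligand charges: 1×ethylenediamine (neutral), 1×2,2'-bipyridine (neutral), 2×cyano (-1 each); total -2. So Fe + (-2) = 1+, giving Fe = +3.
Ligands are named alphabetically: bipyridine before cyano before ethylenediamine.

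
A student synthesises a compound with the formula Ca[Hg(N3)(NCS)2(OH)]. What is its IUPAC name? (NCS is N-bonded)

The 1 calcium counter-ion carries a total charge of +2, so each complex ion is 2−.
Ligand charges: 1×hydroxo (-1 each), 1×azido (-1 each), 2×isothiocyanato (-1 each); total -4. So Hg + (-4) = 2−, giving Hg = +2.
Ligands are named alphabetically: azido before hydroxo before isothiocyanato.
The complex ion is anionic, so mercury takes the -ate form mercurate(II).

calcium azidohydroxodiisothiocyanatomercurate(II)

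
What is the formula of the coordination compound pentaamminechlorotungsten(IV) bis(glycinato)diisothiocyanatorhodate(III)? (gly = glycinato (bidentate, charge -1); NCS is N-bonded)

Cation [W…]: ligand charges -1, W(IV) ⇒ ion charge 3+.
Anion [Rh…]: ligand charges -4, Rh(III) ⇒ ion charge 1−.
One 3+ cation requires 3 of the 1− anion.

[WCl(NH3)5][Rh(gly)2(NCS)2]3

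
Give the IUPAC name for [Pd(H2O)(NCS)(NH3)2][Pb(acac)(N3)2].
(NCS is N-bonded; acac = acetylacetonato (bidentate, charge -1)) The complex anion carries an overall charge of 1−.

diammineaquaisothiocyanatopalladium(II) (acetylacetonato)diazidoplumbate(II)

Both ions are complex: the cation is named first with the plain metal name, the anion second with the -ate form; each ion's ligands are alphabetised independently.
The complex anion is given as 1−; its ligand charges sum to -3, so Pb = +2.
A 1:1 salt means the cation carries the equal and opposite charge, 1+.
Cation: ligand charges sum to -1; for the ion to be 1+, Pd = +2.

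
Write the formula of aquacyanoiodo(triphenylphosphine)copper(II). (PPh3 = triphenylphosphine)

[Cu(CN)(H2O)I(PPh3)]

Ligands: 1 iodo (I, -1), 1 triphenylphosphine (PPh3, neutral), 1 cyano (CN, -1), 1 aqua (H2O, neutral). Ligand charge sum = -2.
With Cu in oxidation state +2, the complex ion is [Cu...].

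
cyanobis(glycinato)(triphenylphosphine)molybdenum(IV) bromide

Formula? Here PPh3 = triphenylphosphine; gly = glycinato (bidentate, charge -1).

Ligands: 1 cyano (CN, -1), 1 triphenylphosphine (PPh3, neutral), 2 glycinato (gly, -1). Ligand charge sum = -3.
With Mo in oxidation state +4, the complex ion is [Mo...]^1+.
Charge balance with bromide (-1) requires 1 complex ion per 1 bromide.

[Mo(CN)(gly)2(PPh3)]Br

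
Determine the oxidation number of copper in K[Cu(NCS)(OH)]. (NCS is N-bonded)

+1

1 potassium outside the brackets (+1 each) → the complex ion is 1−.
Ligand charges: 1×OH = -1; 1×NCS = -1; sum -2.
Cu + (-2) = 1− ⇒ Cu is +1.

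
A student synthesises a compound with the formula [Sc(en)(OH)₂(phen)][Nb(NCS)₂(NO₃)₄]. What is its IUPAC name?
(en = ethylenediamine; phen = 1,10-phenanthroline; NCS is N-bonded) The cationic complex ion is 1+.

(ethylenediamine)dihydroxo(1,10-phenanthroline)scandium(III) diisothiocyanatotetranitratoniobate(V)

The complex cation is given as 1+; its ligand charges sum to -2, so Sc = +3.
A 1:1 salt means the anion carries the equal and opposite charge, 1−.
Anion: ligand charges sum to -6; for the ion to be 1−, Nb = +5.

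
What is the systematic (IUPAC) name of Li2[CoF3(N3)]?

lithium azidotrifluorocobaltate(II)

The 2 lithium counter-ions carry a total charge of +2, so each complex ion is 2−.
Ligand charges: 1×azido (-1 each), 3×fluoro (-1 each); total -4. So Co + (-4) = 2−, giving Co = +2.
Ligands are named alphabetically: azido before fluoro.
The complex ion is anionic, so cobalt takes the -ate form cobaltate(II).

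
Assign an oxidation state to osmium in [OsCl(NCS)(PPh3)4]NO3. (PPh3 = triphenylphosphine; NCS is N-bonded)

1 nitrate outside the brackets (-1 each) → the complex ion is 1+.
Ligand charges: 1×Cl = -1; 4×PPh3 neutral; 1×NCS = -1; sum -2.
Os + (-2) = 1+ ⇒ Os is +3.

+3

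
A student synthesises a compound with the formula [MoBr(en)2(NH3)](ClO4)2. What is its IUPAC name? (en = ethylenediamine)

The 2 perchlorate counter-ions carry a total charge of -2, so each complex ion is 2+.
Ligand charges: 1×ammine (neutral), 2×ethylenediamine (neutral), 1×bromo (-1 each); total -1. So Mo + (-1) = 2+, giving Mo = +3.
Ligands are named alphabetically: ammine before bromo before ethylenediamine.

amminebromobis(ethylenediamine)molybdenum(III) perchlorate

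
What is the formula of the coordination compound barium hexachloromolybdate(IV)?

Ba[MoCl6]

Ligands: 6 chloro (Cl, -1). Ligand charge sum = -6.
Charge balance with barium (+2) requires 1 complex ion per 1 barium.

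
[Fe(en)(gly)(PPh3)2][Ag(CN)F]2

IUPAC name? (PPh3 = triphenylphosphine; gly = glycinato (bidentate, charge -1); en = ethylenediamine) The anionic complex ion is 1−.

The complex anion is given as 1−; its ligand charges sum to -2, so Ag = +1.
With 2 anions per cation, the cation must be 2×1 = 2+.
Cation: ligand charges sum to -1; for the ion to be 2+, Fe = +3.

(ethylenediamine)(glycinato)bis(triphenylphosphine)iron(III) cyanofluoroargentate(I)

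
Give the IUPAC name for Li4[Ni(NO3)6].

lithium hexanitratonickelate(II)

The 4 lithium counter-ions carry a total charge of +4, so each complex ion is 4−.
Ligand charges: 6×nitrato (-1 each); total -6. So Ni + (-6) = 4−, giving Ni = +2.
The complex ion is anionic, so nickel takes the -ate form nickelate(II).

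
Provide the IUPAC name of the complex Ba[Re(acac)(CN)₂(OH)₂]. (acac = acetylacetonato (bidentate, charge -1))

The 1 barium counter-ion carries a total charge of +2, so each complex ion is 2−.
Ligand charges: 2×cyano (-1 each), 2×hydroxo (-1 each), 1×acetylacetonato (-1 each); total -5. So Re + (-5) = 2−, giving Re = +3.
The complex ion is anionic, so rhenium takes the -ate form rhenate(III).

barium (acetylacetonato)dicyanodihydroxorhenate(III)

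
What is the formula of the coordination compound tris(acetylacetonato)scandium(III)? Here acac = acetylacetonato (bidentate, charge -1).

Ligands: 3 acetylacetonato (acac, -1). Ligand charge sum = -3.
With Sc in oxidation state +3, the complex ion is [Sc...].

[Sc(acac)3]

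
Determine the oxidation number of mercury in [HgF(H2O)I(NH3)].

+2

No counter-ion: the bracketed complex is neutral.
Ligand charges: 1×F = -1; 1×I = -1; 1×NH3 neutral; 1×H2O neutral; sum -2.
Hg + (-2) = 0 ⇒ Hg is +2.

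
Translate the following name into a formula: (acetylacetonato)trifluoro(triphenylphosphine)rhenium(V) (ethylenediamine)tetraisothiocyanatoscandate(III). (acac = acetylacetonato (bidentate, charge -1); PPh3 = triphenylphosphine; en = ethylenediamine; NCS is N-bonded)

[Re(acac)F3(PPh3)][Sc(en)(NCS)4]

Cation [Re…]: ligand charges -4, Re(V) ⇒ ion charge 1+.
Anion [Sc…]: ligand charges -4, Sc(III) ⇒ ion charge 1−.
One 1+ cation balances one 1− anion.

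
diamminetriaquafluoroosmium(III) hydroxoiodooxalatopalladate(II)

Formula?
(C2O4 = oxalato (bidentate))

[OsF(H2O)3(NH3)2][Pd(C2O4)I(OH)]

Cation [Os…]: ligand charges -1, Os(III) ⇒ ion charge 2+.
Anion [Pd…]: ligand charges -4, Pd(II) ⇒ ion charge 2−.
One 2+ cation balances one 2− anion.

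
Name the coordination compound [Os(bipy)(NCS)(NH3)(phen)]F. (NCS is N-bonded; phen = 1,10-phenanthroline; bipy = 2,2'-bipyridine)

The 1 fluoride counter-ion carries a total charge of -1, so each complex ion is 1+.
Ligand charges: 1×isothiocyanato (-1 each), 1×1,10-phenanthroline (neutral), 1×ammine (neutral), 1×2,2'-bipyridine (neutral); total -1. So Os + (-1) = 1+, giving Os = +2.
Ligands are named alphabetically: ammine before bipyridine before isothiocyanato before phenanthroline.

ammine(2,2'-bipyridine)isothiocyanato(1,10-phenanthroline)osmium(II) fluoride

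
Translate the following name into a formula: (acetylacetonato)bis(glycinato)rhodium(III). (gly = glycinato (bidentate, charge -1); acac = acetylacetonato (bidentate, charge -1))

[Rh(acac)(gly)2]

Ligands: 2 glycinato (gly, -1), 1 acetylacetonato (acac, -1). Ligand charge sum = -3.
With Rh in oxidation state +3, the complex ion is [Rh...].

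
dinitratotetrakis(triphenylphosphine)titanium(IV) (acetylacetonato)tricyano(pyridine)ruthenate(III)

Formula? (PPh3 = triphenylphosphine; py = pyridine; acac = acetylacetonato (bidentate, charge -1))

[Ti(NO3)2(PPh3)4][Ru(acac)(CN)3(py)]2

Cation [Ti…]: ligand charges -2, Ti(IV) ⇒ ion charge 2+.
Anion [Ru…]: ligand charges -4, Ru(III) ⇒ ion charge 1−.
One 2+ cation requires 2 of the 1− anion.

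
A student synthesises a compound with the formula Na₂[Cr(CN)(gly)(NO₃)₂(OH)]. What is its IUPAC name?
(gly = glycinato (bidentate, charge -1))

The 2 sodium counter-ions carry a total charge of +2, so each complex ion is 2−.
Ligand charges: 1×glycinato (-1 each), 2×nitrato (-1 each), 1×cyano (-1 each), 1×hydroxo (-1 each); total -5. So Cr + (-5) = 2−, giving Cr = +3.
The complex ion is anionic, so chromium takes the -ate form chromate(III).

sodium cyano(glycinato)hydroxodinitratochromate(III)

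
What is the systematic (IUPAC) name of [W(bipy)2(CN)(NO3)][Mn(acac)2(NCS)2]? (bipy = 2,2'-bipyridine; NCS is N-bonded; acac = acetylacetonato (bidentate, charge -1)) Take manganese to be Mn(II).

bis(2,2'-bipyridine)cyanonitratotungsten(IV) bis(acetylacetonato)diisothiocyanatomanganate(II)

Mn is given as +2; the anion's ligand charges sum to -4, so the complex anion is 2−.
A 1:1 salt means the cation carries the equal and opposite charge, 2+.
Cation: ligand charges sum to -2; for the ion to be 2+, W = +4.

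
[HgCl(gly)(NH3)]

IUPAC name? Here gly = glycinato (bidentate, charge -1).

amminechloro(glycinato)mercury(II)

There is no counter-ion, so the complex is neutral overall.
Ligand charges: 1×chloro (-1 each), 1×ammine (neutral), 1×glycinato (-1 each); total -2. So Hg + (-2) = 0, giving Hg = +2.
Ligands are named alphabetically: ammine before chloro before glycinato.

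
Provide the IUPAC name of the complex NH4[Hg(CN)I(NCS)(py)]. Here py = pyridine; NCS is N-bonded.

ammonium cyanoiodoisothiocyanato(pyridine)mercurate(II)

The 1 ammonium counter-ion carries a total charge of +1, so each complex ion is 1−.
Ligand charges: 1×pyridine (neutral), 1×isothiocyanato (-1 each), 1×iodo (-1 each), 1×cyano (-1 each); total -3. So Hg + (-3) = 1−, giving Hg = +2.
Ligands are named alphabetically: cyano before iodo before isothiocyanato before pyridine.
The complex ion is anionic, so mercury takes the -ate form mercurate(II).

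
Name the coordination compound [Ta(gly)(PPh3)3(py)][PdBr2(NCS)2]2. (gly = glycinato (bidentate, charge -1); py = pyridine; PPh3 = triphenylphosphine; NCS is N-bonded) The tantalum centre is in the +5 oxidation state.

(glycinato)(pyridine)tris(triphenylphosphine)tantalum(V) dibromodiisothiocyanatopalladate(II)

Both ions are complex: the cation is named first with the plain metal name, the anion second with the -ate form; each ion's ligands are alphabetised independently.
Ta is given as +5; the cation's ligand charges sum to -1, so the complex cation is 4+.
With 2 anions per cation, each anion must be 4/2 = 2−.
Anion: ligand charges sum to -4; for the ion to be 2−, Pd = +2.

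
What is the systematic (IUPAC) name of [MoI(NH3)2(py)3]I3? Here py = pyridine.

The 3 iodide counter-ions carry a total charge of -3, so each complex ion is 3+.
Ligand charges: 2×ammine (neutral), 1×iodo (-1 each), 3×pyridine (neutral); total -1. So Mo + (-1) = 3+, giving Mo = +4.
Ligands are named alphabetically: ammine before iodo before pyridine.

diammineiodotris(pyridine)molybdenum(IV) iodide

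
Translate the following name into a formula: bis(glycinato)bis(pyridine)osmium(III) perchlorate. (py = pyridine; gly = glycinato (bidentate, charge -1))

[Os(gly)2(py)2]ClO4

Ligands: 2 pyridine (py, neutral), 2 glycinato (gly, -1). Ligand charge sum = -2.
Charge balance with perchlorate (-1) requires 1 complex ion per 1 perchlorate.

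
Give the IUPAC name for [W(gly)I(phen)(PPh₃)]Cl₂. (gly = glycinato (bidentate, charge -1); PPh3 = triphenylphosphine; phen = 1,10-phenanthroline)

(glycinato)iodo(1,10-phenanthroline)(triphenylphosphine)tungsten(IV) chloride

The 2 chloride counter-ions carry a total charge of -2, so each complex ion is 2+.
Ligand charges: 1×glycinato (-1 each), 1×triphenylphosphine (neutral), 1×1,10-phenanthroline (neutral), 1×iodo (-1 each); total -2. So W + (-2) = 2+, giving W = +4.
Ligands are named alphabetically: glycinato before iodo before phenanthroline before triphenylphosphine.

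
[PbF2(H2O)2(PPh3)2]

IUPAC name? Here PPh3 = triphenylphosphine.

diaquadifluorobis(triphenylphosphine)lead(II)

There is no counter-ion, so the complex is neutral overall.
Ligand charges: 2×triphenylphosphine (neutral), 2×aqua (neutral), 2×fluoro (-1 each); total -2. So Pb + (-2) = 0, giving Pb = +2.
Ligands are named alphabetically: aqua before fluoro before triphenylphosphine.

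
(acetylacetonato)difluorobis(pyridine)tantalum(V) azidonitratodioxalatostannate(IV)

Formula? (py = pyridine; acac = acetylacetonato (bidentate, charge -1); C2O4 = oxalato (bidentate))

[Ta(acac)F2(py)2][Sn(C2O4)2(N3)(NO3)]

Cation [Ta…]: ligand charges -3, Ta(V) ⇒ ion charge 2+.
Anion [Sn…]: ligand charges -6, Sn(IV) ⇒ ion charge 2−.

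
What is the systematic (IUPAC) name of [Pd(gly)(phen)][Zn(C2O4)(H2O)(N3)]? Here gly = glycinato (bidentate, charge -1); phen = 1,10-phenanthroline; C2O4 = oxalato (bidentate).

Zinc is always +2 in its complexes; the anion's ligand charges sum to -3, so the complex anion is 1−.
A 1:1 salt means the cation carries the equal and opposite charge, 1+.
Cation: ligand charges sum to -1; for the ion to be 1+, Pd = +2.

(glycinato)(1,10-phenanthroline)palladium(II) aquaazidooxalatozincate(II)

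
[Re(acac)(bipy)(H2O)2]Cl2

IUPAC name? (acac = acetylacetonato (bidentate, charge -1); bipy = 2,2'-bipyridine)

(acetylacetonato)diaqua(2,2'-bipyridine)rhenium(III) chloride

The 2 chloride counter-ions carry a total charge of -2, so each complex ion is 2+.
Ligand charges: 1×acetylacetonato (-1 each), 2×aqua (neutral), 1×2,2'-bipyridine (neutral); total -1. So Re + (-1) = 2+, giving Re = +3.
Ligands are named alphabetically: acetylacetonato before aqua before bipyridine.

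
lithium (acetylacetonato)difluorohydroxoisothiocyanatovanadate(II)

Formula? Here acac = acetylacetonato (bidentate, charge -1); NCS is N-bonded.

Li3[V(acac)F2(NCS)(OH)]

Ligands: 1 acetylacetonato (acac, -1), 1 hydroxo (OH, -1), 2 fluoro (F, -1), 1 isothiocyanato (NCS, -1). Ligand charge sum = -5.
With V in oxidation state +2, the complex ion is [V...]^3−.
Charge balance with lithium (+1) requires 1 complex ion per 3 lithium.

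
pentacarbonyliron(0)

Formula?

[Fe(CO)5]

Ligands: 5 carbonyl (CO, neutral). Ligand charge sum = 0.
With Fe in oxidation state 0, the complex ion is [Fe...].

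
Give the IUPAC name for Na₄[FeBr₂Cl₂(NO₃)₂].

The 4 sodium counter-ions carry a total charge of +4, so each complex ion is 4−.
Ligand charges: 2×chloro (-1 each), 2×nitrato (-1 each), 2×bromo (-1 each); total -6. So Fe + (-6) = 4−, giving Fe = +2.
Ligands are named alphabetically: bromo before chloro before nitrato.
The complex ion is anionic, so iron takes the -ate form ferrate(II).

sodium dibromodichlorodinitratoferrate(II)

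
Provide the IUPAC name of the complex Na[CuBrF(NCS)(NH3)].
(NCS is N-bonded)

The 1 sodium counter-ion carries a total charge of +1, so each complex ion is 1−.
Ligand charges: 1×ammine (neutral), 1×fluoro (-1 each), 1×isothiocyanato (-1 each), 1×bromo (-1 each); total -3. So Cu + (-3) = 1−, giving Cu = +2.
Ligands are named alphabetically: ammine before bromo before fluoro before isothiocyanato.
The complex ion is anionic, so copper takes the -ate form cuprate(II).

sodium amminebromofluoroisothiocyanatocuprate(II)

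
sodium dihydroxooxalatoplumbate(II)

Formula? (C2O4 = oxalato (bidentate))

Ligands: 2 hydroxo (OH, -1), 1 oxalato (C2O4, -2). Ligand charge sum = -4.
With Pb in oxidation state +2, the complex ion is [Pb...]^2−.
Charge balance with sodium (+1) requires 1 complex ion per 2 sodium.

Na2[Pb(C2O4)(OH)2]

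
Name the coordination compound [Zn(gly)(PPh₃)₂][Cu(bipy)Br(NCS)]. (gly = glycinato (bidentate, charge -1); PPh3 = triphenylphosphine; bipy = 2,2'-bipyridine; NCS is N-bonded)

Both ions are complex: the cation is named first with the plain metal name, the anion second with the -ate form; each ion's ligands are alphabetised independently.
Zinc is always +2 in its complexes; the cation's ligand charges sum to -1, so the complex cation is 1+.
A 1:1 salt means the anion carries the equal and opposite charge, 1−.
Anion: ligand charges sum to -2; for the ion to be 1−, Cu = +1.

(glycinato)bis(triphenylphosphine)zinc(II) (2,2'-bipyridine)bromoisothiocyanatocuprate(I)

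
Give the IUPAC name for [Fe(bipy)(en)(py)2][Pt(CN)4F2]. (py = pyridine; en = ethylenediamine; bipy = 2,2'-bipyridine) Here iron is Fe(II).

(2,2'-bipyridine)(ethylenediamine)bis(pyridine)iron(II) tetracyanodifluoroplatinate(IV)

Fe is given as +2; the cation's ligand charges sum to 0, so the complex cation is 2+.
A 1:1 salt means the anion carries the equal and opposite charge, 2−.
Anion: ligand charges sum to -6; for the ion to be 2−, Pt = +4.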